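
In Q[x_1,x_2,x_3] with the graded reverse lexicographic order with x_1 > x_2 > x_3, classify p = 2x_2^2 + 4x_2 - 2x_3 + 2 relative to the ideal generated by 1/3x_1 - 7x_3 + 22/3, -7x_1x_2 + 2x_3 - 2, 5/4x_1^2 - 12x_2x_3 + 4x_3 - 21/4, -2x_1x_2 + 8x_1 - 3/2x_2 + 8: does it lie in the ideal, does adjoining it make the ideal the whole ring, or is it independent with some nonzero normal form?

2x_2^2 + 4x_2 - 2x_3 + 2 lies in I (it reduces to 0).

First compute the reduced Gröbner basis of I by Buchberger's algorithm.
f_1 = 1/3x_1 - 7x_3 + 22/3, LT = x_1.
f_2 = -7x_1x_2 + 2x_3 - 2, LT = x_1x_2.
f_3 = 5/4x_1^2 - 12x_2x_3 + 4x_3 - 21/4, LT = x_1^2.
f_4 = -2x_1x_2 + 8x_1 - 3/2x_2 + 8, LT = x_1x_2.

S(f_1,f_2): lcm = x_1x_2. S = -21x_2x_3 + 22x_2 + 2/7x_3 - 2/7.
  leading term x_2x_3: no divisor's leading term divides it; move -21x_2x_3 to the remainder.
  leading term x_2: no divisor's leading term divides it; move 22x_2 to the remainder.
  leading term x_3: no divisor's leading term divides it; move 2/7x_3 to the remainder.
  leading term 1: no divisor's leading term divides it; move -2/7 to the remainder.
  remainder -21x_2x_3 + 22x_2 + 2/7x_3 - 2/7 ≠ 0; add h_5 = -21x_2x_3 + 22x_2 + 2/7x_3 - 2/7 to the basis.

S(f_1,f_3): lcm = x_1^2. S = -21x_1x_3 + 48/5x_2x_3 + 22x_1 - 16/5x_3 + 21/5.
  leading term x_1x_3: subtract (-63x_3)·f_1 from -21x_1x_3 + 48/5x_2x_3 + 22x_1 - 16/5x_3 + 21/5 → 48/5x_2x_3 - 441x_3^2 + 22x_1 + 2294/5x_3 + 21/5
  leading term x_2x_3: subtract (-16/35)·h_5 from 48/5x_2x_3 - 441x_3^2 + 22x_1 + 2294/5x_3 + 21/5 → -441x_3^2 + 22x_1 + 352/35x_2 + 112438/245x_3 + 997/245
  leading term x_3^2: no divisor's leading term divides it; move -441x_3^2 to the remainder.
  leading term x_1: subtract (66)·f_1 from 22x_1 + 352/35x_2 + 112438/245x_3 + 997/245 → 352/35x_2 + 225628/245x_3 - 117583/245
  leading term x_2: no divisor's leading term divides it; move 352/35x_2 to the remainder.
  leading term x_3: no divisor's leading term divides it; move 225628/245x_3 to the remainder.
  leading term 1: no divisor's leading term divides it; move -117583/245 to the remainder.
  remainder -441x_3^2 + 352/35x_2 + 225628/245x_3 - 117583/245 ≠ 0; add h_6 = -441x_3^2 + 352/35x_2 + 225628/245x_3 - 117583/245 to the basis.

S(f_1,f_4): lcm = x_1x_2. S = -21x_2x_3 + 4x_1 + 85/4x_2 + 4.
  leading term x_2x_3: subtract (1)·h_5 from -21x_2x_3 + 4x_1 + 85/4x_2 + 4 → 4x_1 - 3/4x_2 - 2/7x_3 + 30/7
  leading term x_1: subtract (12)·f_1 from 4x_1 - 3/4x_2 - 2/7x_3 + 30/7 → -3/4x_2 + 586/7x_3 - 586/7
  leading term x_2: no divisor's leading term divides it; move -3/4x_2 to the remainder.
  leading term x_3: no divisor's leading term divides it; move 586/7x_3 to the remainder.
  leading term 1: no divisor's leading term divides it; move -586/7 to the remainder.
  remainder -3/4x_2 + 586/7x_3 - 586/7 ≠ 0; add h_7 = -3/4x_2 + 586/7x_3 - 586/7 to the basis.

S(f_2,f_3): lcm = x_1^2x_2. S = 48/5x_2^2x_3 - 2/7x_1x_3 - 16/5x_2x_3 + 2/7x_1 + 21/5x_2.
  leading term x_2^2x_3: subtract (-16/35x_2)·h_5 from 48/5x_2^2x_3 - 2/7x_1x_3 - 16/5x_2x_3 + 2/7x_1 + 21/5x_2 → 352/35x_2^2 - 2/7x_1x_3 - 752/245x_2x_3 + 2/7x_1 + 997/245x_2
  leading term x_2^2: subtract (-1408/105x_2)·h_7 from 352/35x_2^2 - 2/7x_1x_3 - 752/245x_2x_3 + 2/7x_1 + 997/245x_2 → -2/7x_1x_3 + 822832/735x_2x_3 + 2/7x_1 - 822097/735x_2
  leading term x_1x_3: subtract (-6/7x_3)·f_1 from -2/7x_1x_3 + 822832/735x_2x_3 + 2/7x_1 - 822097/735x_2 → 822832/735x_2x_3 - 6x_3^2 + 2/7x_1 - 822097/735x_2 + 44/7x_3
  leading term x_2x_3: subtract (-822832/15435)·h_5 from 822832/735x_2x_3 - 6x_3^2 + 2/7x_1 - 822097/735x_2 + 44/7x_3 → -6x_3^2 + 2/7x_1 + 838267/15435x_2 + 2324804/108045x_3 - 1645664/108045
  leading term x_3^2: subtract (2/147)·h_6 from -6x_3^2 + 2/7x_1 + 838267/15435x_2 + 2324804/108045x_3 - 1645664/108045 → 2/7x_1 + 167231/3087x_2 + 971036/108045x_3 - 940166/108045
  leading term x_1: subtract (6/7)·f_1 from 2/7x_1 + 167231/3087x_2 + 971036/108045x_3 - 940166/108045 → 167231/3087x_2 + 1619306/108045x_3 - 1619306/108045
  leading term x_2: subtract (-668924/9261)·h_7 from 167231/3087x_2 + 1619306/108045x_3 - 1619306/108045 → 1964805238/324135x_3 - 1964805238/324135
  leading term x_3: no divisor's leading term divides it; move 1964805238/324135x_3 to the remainder.
  leading term 1: no divisor's leading term divides it; move -1964805238/324135 to the remainder.
  remainder 1964805238/324135x_3 - 1964805238/324135 ≠ 0; add h_8 = 1964805238/324135x_3 - 1964805238/324135 to the basis.

The other S-polynomials (S(f_2,f_4), S(f_3,f_4), S(f_1,h_5), S(f_2,h_5), S(f_3,h_5), S(f_4,h_5), S(f_1,h_6), S(f_2,h_6), S(f_3,h_6), S(f_4,h_6), S(h_5,h_6), S(f_1,h_7), S(f_2,h_7), S(f_3,h_7), S(f_4,h_7), S(h_5,h_7), S(h_6,h_7), S(f_1,h_8), S(f_2,h_8), S(f_3,h_8), S(f_4,h_8), S(h_5,h_8), S(h_6,h_8), S(h_7,h_8)) all reduce to 0 modulo the current basis, so we have a Gröbner basis.
Inter-reduce: drop elements whose leading term is divisible by another's, tail-reduce, and make monic.
Reduced Gröbner basis: {x_1 + 1, x_2, x_3 - 1}.
Label its elements g_1 = x_1 + 1, g_2 = x_2, g_3 = x_3 - 1.

Reduce p = 2x_2^2 + 4x_2 - 2x_3 + 2 modulo G:
  leading term x_2^2: subtract (2x_2)·g_2 from 2x_2^2 + 4x_2 - 2x_3 + 2 → 4x_2 - 2x_3 + 2
  leading term x_2: subtract (4)·g_2 from 4x_2 - 2x_3 + 2 → -2x_3 + 2
  leading term x_3: subtract (-2)·g_3 from -2x_3 + 2 → 0
  normal form = 0.
Since the normal form is 0, p ∈ I.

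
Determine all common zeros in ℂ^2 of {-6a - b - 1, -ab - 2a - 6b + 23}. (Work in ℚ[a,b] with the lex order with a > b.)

{(-1, 5), (-29/6, 28)}

Compute a lex Gröbner basis by Buchberger's algorithm.
f_1 = -6a - b - 1, LT = a.
f_2 = -ab - 2a - 6b + 23, LT = ab.

S(f_1,f_2): lcm = ab. S = -2a + ⅙b² - 35/6b + 23.
  leading term a: subtract (⅓)·f_1 from -2a + ⅙b² - 35/6b + 23 → ⅙b² - 11/2b + 70/3
  leading term b²: no divisor's leading term divides it; move ⅙b² to the remainder.
  leading term b: no divisor's leading term divides it; move -11/2b to the remainder.
  leading term 1: no divisor's leading term divides it; move 70/3 to the remainder.
  remainder ⅙b² - 11/2b + 70/3 ≠ 0; add h_3 = ⅙b² - 11/2b + 70/3 to the basis.

S(f_1,h_3): leading monomials are coprime, so the S-polynomial reduces to 0 (Buchberger's first criterion).
S(f_2,h_3): lcm = ab². S = 35ab - 140a + 6b² - 23b.
  leading term ab: subtract (-35/6b)·f_1 from 35ab - 140a + 6b² - 23b → -140a + ⅙b² - 173/6b
  leading term a: subtract (70/3)·f_1 from -140a + ⅙b² - 173/6b → ⅙b² - 11/2b + 70/3
  leading term b²: subtract (1)·h_3 from ⅙b² - 11/2b + 70/3 → 0
  remainder 0.

Every S-polynomial of the final basis reduces to 0, so we have a Gröbner basis.
Inter-reduce: drop elements whose leading term is divisible by another's, tail-reduce, and make monic.
Reduced Gröbner basis: {a + ⅙b + ⅙, b² - 33b + 140}.

The lex basis is triangular: the last element involves only b. Solving b² - 33b + 140 = 0 gives b ∈ {5, 28}; substituting each value into the earlier elements determines the remaining variables.
  b = 5: the earlier basis element becomes a + 1 = 0, giving a = -1 — point (-1, 5).
  b = 28: the earlier basis element becomes a + 29/6 = 0, giving a = -29/6 — point (-29/6, 28).
Substituting each solution back into the original system confirms all equations vanish.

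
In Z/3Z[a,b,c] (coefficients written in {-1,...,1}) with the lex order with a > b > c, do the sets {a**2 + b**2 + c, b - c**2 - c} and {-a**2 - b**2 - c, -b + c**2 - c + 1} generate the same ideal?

Two ideals are equal iff their reduced Gröbner bases coincide (the reduced basis is unique for a fixed ordering).
Buchberger on the first generating set:
f_1 = a**2 + b**2 + c, LT = a**2.
f_2 = b - c**2 - c, LT = b.

S(f_1,f_2): leading monomials are coprime, so the S-polynomial reduces to 0 (Buchberger's first criterion).
Every S-polynomial of the final basis reduces to 0, so we have a Gröbner basis.
Inter-reduce: drop elements whose leading term is divisible by another's, tail-reduce, and make monic.
Reduced Gröbner basis: {a**2 + c**4 - c**3 + c**2 + c, b - c**2 - c}.

Buchberger on the second generating set:
h_1 = -a**2 - b**2 - c, LT = a**2.
h_2 = -b + c**2 - c + 1, LT = b.

S(h_1,h_2): leading monomials are coprime, so the S-polynomial reduces to 0 (Buchberger's first criterion).
Every S-polynomial of the final basis reduces to 0, so we have a Gröbner basis.
Inter-reduce: drop elements whose leading term is divisible by another's, tail-reduce, and make monic.
Reduced Gröbner basis: {a**2 + c**4 + c**3 - c + 1, b - c**2 + c - 1}.

These differ, so the ideals are not equal.
The choice of monomial ordering does not affect the verdict — as long as both bases are computed under the same ordering, their equality decides ideal equality.

No, the ideals differ.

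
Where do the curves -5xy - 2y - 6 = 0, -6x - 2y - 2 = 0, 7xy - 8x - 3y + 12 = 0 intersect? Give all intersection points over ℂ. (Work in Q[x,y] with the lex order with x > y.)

Compute a lex Gröbner basis by Buchberger's algorithm.
f_1 = -5xy - 2y - 6, LT = xy.
f_2 = -6x - 2y - 2, LT = x.
f_3 = 7xy - 8x - 3y + 12, LT = xy.

S(f_1,f_2): lcm = xy. S = -1/3y^2 + 1/15y + 6/5.
  leading term y^2: no divisor's leading term divides it; move -1/3y^2 to the remainder.
  leading term y: no divisor's leading term divides it; move 1/15y to the remainder.
  leading term 1: no divisor's leading term divides it; move 6/5 to the remainder.
  remainder -1/3y^2 + 1/15y + 6/5 ≠ 0; add h_4 = -1/3y^2 + 1/15y + 6/5 to the basis.

S(f_1,f_3): lcm = xy. S = 8/7x + 29/35y - 18/35.
  leading term x: subtract (-4/21)·f_2 from 8/7x + 29/35y - 18/35 → 47/105y - 94/105
  leading term y: no divisor's leading term divides it; move 47/105y to the remainder.
  leading term 1: no divisor's leading term divides it; move -94/105 to the remainder.
  remainder 47/105y - 94/105 ≠ 0; add h_5 = 47/105y - 94/105 to the basis.

The other S-polynomials (S(f_2,f_3), S(f_1,h_4), S(f_2,h_4), S(f_3,h_4), S(f_1,h_5), S(f_2,h_5), S(f_3,h_5), S(h_4,h_5)) all reduce to 0 modulo the current basis, so we have a Gröbner basis.
Inter-reduce: drop elements whose leading term is divisible by another's, tail-reduce, and make monic.
Reduced Gröbner basis: {x + 1, y - 2}.

The lex basis is triangular: the last element involves only y. Solving y - 2 = 0 gives y ∈ {2}; substituting each value into the earlier elements determines the remaining variables.
  y = 2: the earlier basis element becomes x + 1 = 0, giving x = -1 — point (-1, 2).

{(-1, 2)}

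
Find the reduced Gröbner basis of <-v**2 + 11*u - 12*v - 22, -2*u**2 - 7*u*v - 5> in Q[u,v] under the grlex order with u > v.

G = {u**2 + 7/2*u*v + 5/2, v**2 - 11*u + 12*v + 22}

f_1 = -v**2 + 11*u - 12*v - 22, LT = v**2.
f_2 = -2*u**2 - 7*u*v - 5, LT = u**2.

The S-polynomials (S(f_1,f_2)) all reduce to 0 modulo the current basis, so we have a Gröbner basis.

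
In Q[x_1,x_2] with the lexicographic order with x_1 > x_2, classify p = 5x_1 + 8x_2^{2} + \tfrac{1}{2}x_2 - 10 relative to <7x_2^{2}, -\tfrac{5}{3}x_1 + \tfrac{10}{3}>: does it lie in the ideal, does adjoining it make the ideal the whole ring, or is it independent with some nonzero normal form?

First compute the reduced Gröbner basis of I by Buchberger's algorithm.
f_1 = 7x_2^{2}, LT = x_2^{2}.
f_2 = -\tfrac{5}{3}x_1 + \tfrac{10}{3}, LT = x_1.

The S-polynomials (S(f_1,f_2)) all reduce to 0 modulo the current basis, so we have a Gröbner basis.
Inter-reduce: drop elements whose leading term is divisible by another's, tail-reduce, and make monic.
Reduced Gröbner basis: {x_1 - 2, x_2^{2}}.
Label its elements g_1 = x_1 - 2, g_2 = x_2^{2}.

Reduce p = 5x_1 + 8x_2^{2} + \tfrac{1}{2}x_2 - 10 modulo G:
  leading term x_1: subtract (5)·g_1 from 5x_1 + 8x_2^{2} + \tfrac{1}{2}x_2 - 10 → 8x_2^{2} + \tfrac{1}{2}x_2
  leading term x_2^{2}: subtract (8)·g_2 from 8x_2^{2} + \tfrac{1}{2}x_2 → \tfrac{1}{2}x_2
  leading term x_2: no divisor's leading term divides it; move \tfrac{1}{2}x_2 to the remainder.
  normal form = \tfrac{1}{2}x_2.
The normal form is nonzero, so p ∉ I. Since p minus its normal form lies in I, I + (p) = I + (r) where r = \tfrac{1}{2}x_2; decide whether this ideal is the whole ring.
Run Buchberger on G together with r (pairs among the g_i already reduce to 0 since G is a Gröbner basis):
g_1 = x_1 - 2, LT = x_1.
g_2 = x_2^{2}, LT = x_2^{2}.
r = \tfrac{1}{2}x_2, LT = x_2.

The S-polynomials (S(g_1,g_2), S(g_1,r), S(g_2,r)) all reduce to 0 modulo the current basis, so we have a Gröbner basis.
Inter-reduce: drop elements whose leading term is divisible by another's, tail-reduce, and make monic.
Reduced Gröbner basis: {x_1 - 2, x_2}.
The reduced Gröbner basis of I + (p) is {x_1 - 2, x_2} ≠ {1}, a proper ideal, so the enlarged system stays consistent: p is independent of I, with normal form \tfrac{1}{2}x_2.

5x_1 + 8x_2^{2} + \tfrac{1}{2}x_2 - 10 is independent of I; its normal form modulo I is \tfrac{1}{2}x_2.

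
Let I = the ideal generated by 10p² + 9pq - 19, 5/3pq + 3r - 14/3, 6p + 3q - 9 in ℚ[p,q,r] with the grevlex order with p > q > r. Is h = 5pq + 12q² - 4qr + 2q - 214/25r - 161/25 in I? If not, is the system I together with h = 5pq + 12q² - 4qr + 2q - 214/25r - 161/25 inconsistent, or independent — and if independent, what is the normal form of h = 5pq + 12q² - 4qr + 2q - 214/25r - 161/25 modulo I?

5pq + 12q² - 4qr + 2q - 214/25r - 161/25 lies in I (it reduces to 0).

First compute the reduced Gröbner basis of I by Buchberger's algorithm.
f_1 = 10p² + 9pq - 19, LT = p².
f_2 = 5/3pq + 3r - 14/3, LT = pq.
f_3 = 6p + 3q - 9, LT = p.

S(f_1,f_2): lcm = p²q. S = 9/10pq² - 9/5pr + 14/5p - 19/10q.
  leading term pq²: subtract (27/50q)·f_2 from 9/10pq² - 9/5pr + 14/5p - 19/10q → -9/5pr - 81/50qr + 14/5p + 31/50q
  leading term pr: subtract (-3/10r)·f_3 from -9/5pr - 81/50qr + 14/5p + 31/50q → -18/25qr + 14/5p + 31/50q - 27/10r
  leading term qr: no divisor's leading term divides it; move -18/25qr to the remainder.
  leading term p: subtract (7/15)·f_3 from 14/5p + 31/50q - 27/10r → -39/50q - 27/10r + 21/5
  leading term q: no divisor's leading term divides it; move -39/50q to the remainder.
  leading term r: no divisor's leading term divides it; move -27/10r to the remainder.
  leading term 1: no divisor's leading term divides it; move 21/5 to the remainder.
  remainder -18/25qr - 39/50q - 27/10r + 21/5 ≠ 0; add k_4 = -18/25qr - 39/50q - 27/10r + 21/5 to the basis.

S(f_1,f_3): lcm = p². S = ⅖pq + 3/2p - 19/10.
  leading term pq: subtract (6/25)·f_2 from ⅖pq + 3/2p - 19/10 → 3/2p - 18/25r - 39/50
  leading term p: subtract (¼)·f_3 from 3/2p - 18/25r - 39/50 → -¾q - 18/25r + 147/100
  leading term q: no divisor's leading term divides it; move -¾q to the remainder.
  leading term r: no divisor's leading term divides it; move -18/25r to the remainder.
  leading term 1: no divisor's leading term divides it; move 147/100 to the remainder.
  remainder -¾q - 18/25r + 147/100 ≠ 0; add k_5 = -¾q - 18/25r + 147/100 to the basis.

S(f_2,k_4): lcm = pqr. S = -13/12pq - 15/4pr + 9/5r² + 35/6p - 14/5r.
  leading term pq: subtract (-13/20)·f_2 from -13/12pq - 15/4pr + 9/5r² + 35/6p - 14/5r → -15/4pr + 9/5r² + 35/6p - 17/20r - 91/30
  leading term pr: subtract (-⅝r)·f_3 from -15/4pr + 9/5r² + 35/6p - 17/20r - 91/30 → 15/8qr + 9/5r² + 35/6p - 259/40r - 91/30
  leading term qr: subtract (-125/48)·k_4 from 15/8qr + 9/5r² + 35/6p - 259/40r - 91/30 → 9/5r² + 35/6p - 65/32q - 2161/160r + 1897/240
  leading term r²: no divisor's leading term divides it; move 9/5r² to the remainder.
  leading term p: subtract (35/36)·f_3 from 35/6p - 65/32q - 2161/160r + 1897/240 → -475/96q - 2161/160r + 3997/240
  leading term q: subtract (475/72)·k_5 from -475/96q - 2161/160r + 3997/240 → -1401/160r + 1113/160
  leading term r: no divisor's leading term divides it; move -1401/160r to the remainder.
  leading term 1: no divisor's leading term divides it; move 1113/160 to the remainder.
  remainder 9/5r² - 1401/160r + 1113/160 ≠ 0; add k_6 = 9/5r² - 1401/160r + 1113/160 to the basis.

The other S-polynomials (S(f_2,f_3), S(f_1,k_4), S(f_3,k_4), S(f_1,k_5), S(f_2,k_5), S(f_3,k_5), S(k_4,k_5), S(f_1,k_6), S(f_2,k_6), S(f_3,k_6), S(k_4,k_6), S(k_5,k_6)) all reduce to 0 modulo the current basis, so we have a Gröbner basis.
Inter-reduce: drop elements whose leading term is divisible by another's, tail-reduce, and make monic.
Reduced Gröbner basis: {r² - 467/96r + 371/96, p - 12/25r - 13/25, q + 24/25r - 49/25}.
Label its elements g_1 = r² - 467/96r + 371/96, g_2 = p - 12/25r - 13/25, g_3 = q + 24/25r - 49/25.

Reduce h = 5pq + 12q² - 4qr + 2q - 214/25r - 161/25 modulo G:
  leading term pq: subtract (5q)·g_2 from 5pq + 12q² - 4qr + 2q - 214/25r - 161/25 → 12q² - 8/5qr + 23/5q - 214/25r - 161/25
  leading term q²: subtract (12q)·g_3 from 12q² - 8/5qr + 23/5q - 214/25r - 161/25 → -328/25qr + 703/25q - 214/25r - 161/25
  leading term qr: subtract (-328/25r)·g_3 from -328/25qr + 703/25q - 214/25r - 161/25 → 7872/625r² + 703/25q - 21422/625r - 161/25
  leading term r²: subtract (7872/625)·g_1 from 7872/625r² + 703/25q - 21422/625r - 161/25 → 703/25q + 16872/625r - 34447/625
  leading term q: subtract (703/25)·g_3 from 703/25q + 16872/625r - 34447/625 → 0
  normal form = 0.
Since the normal form is 0, h ∈ I.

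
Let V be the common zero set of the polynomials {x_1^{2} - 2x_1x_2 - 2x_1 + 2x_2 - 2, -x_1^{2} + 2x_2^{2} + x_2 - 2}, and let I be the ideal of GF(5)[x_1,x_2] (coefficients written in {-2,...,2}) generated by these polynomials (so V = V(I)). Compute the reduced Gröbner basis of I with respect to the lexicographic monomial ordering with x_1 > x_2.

f_1 = x_1^{2} - 2x_1x_2 - 2x_1 + 2x_2 - 2, LT = x_1^{2}.
f_2 = -x_1^{2} + 2x_2^{2} + x_2 - 2, LT = x_1^{2}.

S(f_1,f_2): lcm = x_1^{2}. S = -2x_1x_2 - 2x_1 + 2x_2^{2} - 2x_2 + 1.
  leading term x_1x_2: no divisor's leading term divides it; move -2x_1x_2 to the remainder.
  leading term x_1: no divisor's leading term divides it; move -2x_1 to the remainder.
  leading term x_2^{2}: no divisor's leading term divides it; move 2x_2^{2} to the remainder.
  leading term x_2: no divisor's leading term divides it; move -2x_2 to the remainder.
  leading term 1: no divisor's leading term divides it; move 1 to the remainder.
  remainder -2x_1x_2 - 2x_1 + 2x_2^{2} - 2x_2 + 1 ≠ 0; add g_3 = -2x_1x_2 - 2x_1 + 2x_2^{2} - 2x_2 + 1 to the basis.

S(f_1,g_3): lcm = x_1^{2}x_2. S = -x_1^{2} - x_1x_2^{2} + 2x_1x_2 - 2x_1 + 2x_2^{2} - 2x_2.
  leading term x_1^{2}: subtract (-1)·f_1 from -x_1^{2} - x_1x_2^{2} + 2x_1x_2 - 2x_1 + 2x_2^{2} - 2x_2 → -x_1x_2^{2} + x_1 + 2x_2^{2} - 2
  leading term x_1x_2^{2}: subtract (-2x_2)·g_3 from -x_1x_2^{2} + x_1 + 2x_2^{2} - 2 → x_1x_2 + x_1 - x_2^{3} - 2x_2^{2} + 2x_2 - 2
  leading term x_1x_2: subtract (2)·g_3 from x_1x_2 + x_1 - x_2^{3} - 2x_2^{2} + 2x_2 - 2 → -x_2^{3} - x_2^{2} + x_2 + 1
  leading term x_2^{3}: no divisor's leading term divides it; move -x_2^{3} to the remainder.
  leading term x_2^{2}: no divisor's leading term divides it; move -x_2^{2} to the remainder.
  leading term x_2: no divisor's leading term divides it; move x_2 to the remainder.
  leading term 1: no divisor's leading term divides it; move 1 to the remainder.
  remainder -x_2^{3} - x_2^{2} + x_2 + 1 ≠ 0; add g_4 = -x_2^{3} - x_2^{2} + x_2 + 1 to the basis.

The other S-polynomials (S(f_2,g_3), S(f_1,g_4), S(f_2,g_4), S(g_3,g_4)) all reduce to 0 modulo the current basis, so we have a Gröbner basis.
Inter-reduce: drop elements whose leading term is divisible by another's, tail-reduce, and make monic.

G = {x_1^{2} - 2x_2^{2} - x_2 + 2, x_1x_2 + x_1 - x_2^{2} + x_2 + 2, x_2^{3} + x_2^{2} - x_2 - 1}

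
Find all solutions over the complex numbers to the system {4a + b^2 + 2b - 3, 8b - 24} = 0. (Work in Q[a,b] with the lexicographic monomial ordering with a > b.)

{(-3, 3)}

Compute a lex Gröbner basis by Buchberger's algorithm.
f_1 = 4a + b^2 + 2b - 3, LT = a.
f_2 = 8b - 24, LT = b.

The S-polynomials (S(f_1,f_2)) all reduce to 0 modulo the current basis, so we have a Gröbner basis.
Inter-reduce: drop elements whose leading term is divisible by another's, tail-reduce, and make monic.
Reduced Gröbner basis: {a + 3, b - 3}.

The lex basis is triangular: the last element involves only b. Solving b - 3 = 0 gives b ∈ {3}; substituting each value into the earlier elements determines the remaining variables.
  b = 3: the earlier basis element becomes a + 3 = 0, giving a = -3 — point (-3, 3).
This is the nonlinear analogue of row-reducing a linear system.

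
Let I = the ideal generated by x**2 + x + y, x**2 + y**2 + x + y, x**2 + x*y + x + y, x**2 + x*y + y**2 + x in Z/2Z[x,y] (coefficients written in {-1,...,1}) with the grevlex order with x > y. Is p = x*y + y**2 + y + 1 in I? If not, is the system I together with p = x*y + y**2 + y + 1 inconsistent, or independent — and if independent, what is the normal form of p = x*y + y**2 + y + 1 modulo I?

First compute the reduced Gröbner basis of I by Buchberger's algorithm.
f_1 = x**2 + x + y, LT = x**2.
f_2 = x**2 + y**2 + x + y, LT = x**2.
f_3 = x**2 + x*y + x + y, LT = x**2.
f_4 = x**2 + x*y + y**2 + x, LT = x**2.

S(f_1,f_2): lcm = x**2. S = y**2.
  leading term y**2: no divisor's leading term divides it; move y**2 to the remainder.
  remainder y**2 ≠ 0; add h_5 = y**2 to the basis.

S(f_1,f_3): lcm = x**2. S = x*y.
  leading term x*y: no divisor's leading term divides it; move x*y to the remainder.
  remainder x*y ≠ 0; add h_6 = x*y to the basis.

S(f_1,f_4): lcm = x**2. S = x*y + y**2 + y.
  leading term x*y: subtract (1)·h_6 from x*y + y**2 + y → y**2 + y
  leading term y**2: subtract (1)·h_5 from y**2 + y → y
  leading term y: no divisor's leading term divides it; move y to the remainder.
  remainder y ≠ 0; add h_7 = y to the basis.

The other S-polynomials (S(f_2,f_3), S(f_2,f_4), S(f_3,f_4), S(f_1,h_5), S(f_2,h_5), S(f_3,h_5), S(f_4,h_5), S(f_1,h_6), S(f_2,h_6), S(f_3,h_6), S(f_4,h_6), S(h_5,h_6), S(f_1,h_7), S(f_2,h_7), S(f_3,h_7), S(f_4,h_7), S(h_5,h_7), S(h_6,h_7)) all reduce to 0 modulo the current basis, so we have a Gröbner basis.
Inter-reduce: drop elements whose leading term is divisible by another's, tail-reduce, and make monic.
Reduced Gröbner basis: {x**2 + x, y}.
Label its elements g_1 = x**2 + x, g_2 = y.

Reduce p = x*y + y**2 + y + 1 modulo G:
  leading term x*y: subtract (x)·g_2 from x*y + y**2 + y + 1 → y**2 + y + 1
  leading term y**2: subtract (y)·g_2 from y**2 + y + 1 → y + 1
  leading term y: subtract (1)·g_2 from y + 1 → 1
  leading term 1: no divisor's leading term divides it; move 1 to the remainder.
  normal form = 1.
The normal form is nonzero, so p ∉ I. Since p minus its normal form lies in I, I + (p) = I + (r) where r = 1; decide whether this ideal is the whole ring.
Here r = 1 is a nonzero constant, hence a unit: 1 ∈ I + (p), the Gröbner basis of I + (p) is {1}, and the enlarged system has no common solution — adjoining p is inconsistent.

Adjoining x*y + y**2 + y + 1 makes the ideal the whole ring: the system is inconsistent.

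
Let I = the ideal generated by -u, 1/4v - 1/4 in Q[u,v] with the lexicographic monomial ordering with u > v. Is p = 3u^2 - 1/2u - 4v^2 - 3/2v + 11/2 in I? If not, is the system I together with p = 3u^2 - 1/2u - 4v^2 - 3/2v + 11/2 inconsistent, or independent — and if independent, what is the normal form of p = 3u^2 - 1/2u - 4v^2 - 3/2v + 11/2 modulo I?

3u^2 - 1/2u - 4v^2 - 3/2v + 11/2 lies in I (it reduces to 0).

First compute the reduced Gröbner basis of I by Buchberger's algorithm.
f_1 = -u, LT = u.
f_2 = 1/4v - 1/4, LT = v.

The S-polynomials (S(f_1,f_2)) all reduce to 0 modulo the current basis, so we have a Gröbner basis.
Inter-reduce: drop elements whose leading term is divisible by another's, tail-reduce, and make monic.
Reduced Gröbner basis: {u, v - 1}.
Label its elements g_1 = u, g_2 = v - 1.

Reduce p = 3u^2 - 1/2u - 4v^2 - 3/2v + 11/2 modulo G:
  leading term u^2: subtract (3u)·g_1 from 3u^2 - 1/2u - 4v^2 - 3/2v + 11/2 → -1/2u - 4v^2 - 3/2v + 11/2
  leading term u: subtract (-1/2)·g_1 from -1/2u - 4v^2 - 3/2v + 11/2 → -4v^2 - 3/2v + 11/2
  leading term v^2: subtract (-4v)·g_2 from -4v^2 - 3/2v + 11/2 → -11/2v + 11/2
  leading term v: subtract (-11/2)·g_2 from -11/2v + 11/2 → 0
  normal form = 0.
Since the normal form is 0, p ∈ I.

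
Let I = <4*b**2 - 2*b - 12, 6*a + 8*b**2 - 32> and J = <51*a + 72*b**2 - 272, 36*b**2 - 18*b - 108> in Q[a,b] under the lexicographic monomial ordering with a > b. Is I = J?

No, the ideals differ.

For a fixed monomial order, each ideal has a unique reduced Gröbner basis; comparing bases decides equality.
Buchberger on the first generating set:
f_1 = 4*b**2 - 2*b - 12, LT = b**2.
f_2 = 6*a + 8*b**2 - 32, LT = a.

The S-polynomials (S(f_1,f_2)) all reduce to 0 modulo the current basis, so we have a Gröbner basis.
Inter-reduce: drop elements whose leading term is divisible by another's, tail-reduce, and make monic.
Reduced Gröbner basis: {a + 2/3*b - 4/3, b**2 - 1/2*b - 3}.

Buchberger on the second generating set:
h_1 = 51*a + 72*b**2 - 272, LT = a.
h_2 = 36*b**2 - 18*b - 108, LT = b**2.

The S-polynomials (S(h_1,h_2)) all reduce to 0 modulo the current basis, so we have a Gröbner basis.
Inter-reduce: drop elements whose leading term is divisible by another's, tail-reduce, and make monic.
Reduced Gröbner basis: {a + 12/17*b - 56/51, b**2 - 1/2*b - 3}.

Since the reduced bases disagree, the two ideals are not the same.
The choice of monomial ordering does not affect the verdict — as long as both bases are computed under the same ordering, their equality decides ideal equality.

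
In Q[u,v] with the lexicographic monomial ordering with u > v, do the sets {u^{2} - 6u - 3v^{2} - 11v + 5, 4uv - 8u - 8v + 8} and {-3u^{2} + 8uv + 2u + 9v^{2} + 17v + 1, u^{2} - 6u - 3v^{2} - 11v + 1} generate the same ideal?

No, the ideals differ.

Two ideals are equal iff their reduced Gröbner bases coincide (the reduced basis is unique for a fixed ordering).
Buchberger on the first generating set:
f_1 = u^{2} - 6u - 3v^{2} - 11v + 5, LT = u^{2}.
f_2 = 4uv - 8u - 8v + 8, LT = uv.

S(f_1,f_2): lcm = u^{2}v. S = 2u^{2} - 4uv - 2u - 3v^{3} - 11v^{2} + 5v.
  leading term u^{2}: subtract (2)·f_1 from 2u^{2} - 4uv - 2u - 3v^{3} - 11v^{2} + 5v → -4uv + 10u - 3v^{3} - 5v^{2} + 27v - 10
  leading term uv: subtract (-1)·f_2 from -4uv + 10u - 3v^{3} - 5v^{2} + 27v - 10 → 2u - 3v^{3} - 5v^{2} + 19v - 2
  leading term u: no divisor's leading term divides it; move 2u to the remainder.
  leading term v^{3}: no divisor's leading term divides it; move -3v^{3} to the remainder.
  leading term v^{2}: no divisor's leading term divides it; move -5v^{2} to the remainder.
  leading term v: no divisor's leading term divides it; move 19v to the remainder.
  leading term 1: no divisor's leading term divides it; move -2 to the remainder.
  remainder 2u - 3v^{3} - 5v^{2} + 19v - 2 ≠ 0; add g_3 = 2u - 3v^{3} - 5v^{2} + 19v - 2 to the basis.

S(f_2,g_3): lcm = uv. S = -2u + \tfrac{3}{2}v^{4} + \tfrac{5}{2}v^{3} - \tfrac{19}{2}v^{2} - v + 2.
  leading term u: subtract (-1)·g_3 from -2u + \tfrac{3}{2}v^{4} + \tfrac{5}{2}v^{3} - \tfrac{19}{2}v^{2} - v + 2 → \tfrac{3}{2}v^{4} - \tfrac{1}{2}v^{3} - \tfrac{29}{2}v^{2} + 18v
  leading term v^{4}: no divisor's leading term divides it; move \tfrac{3}{2}v^{4} to the remainder.
  leading term v^{3}: no divisor's leading term divides it; move -\tfrac{1}{2}v^{3} to the remainder.
  leading term v^{2}: no divisor's leading term divides it; move -\tfrac{29}{2}v^{2} to the remainder.
  leading term v: no divisor's leading term divides it; move 18v to the remainder.
  remainder \tfrac{3}{2}v^{4} - \tfrac{1}{2}v^{3} - \tfrac{29}{2}v^{2} + 18v ≠ 0; add g_4 = \tfrac{3}{2}v^{4} - \tfrac{1}{2}v^{3} - \tfrac{29}{2}v^{2} + 18v to the basis.

The other S-polynomials (S(f_1,g_3), S(f_1,g_4), S(f_2,g_4), S(g_3,g_4)) all reduce to 0 modulo the current basis, so we have a Gröbner basis.
Inter-reduce: drop elements whose leading term is divisible by another's, tail-reduce, and make monic.
Reduced Gröbner basis: {u - \tfrac{3}{2}v^{3} - \tfrac{5}{2}v^{2} + \tfrac{19}{2}v - 1, v^{4} - \tfrac{1}{3}v^{3} - \tfrac{29}{3}v^{2} + 12v}.

Buchberger on the second generating set:
h_1 = -3u^{2} + 8uv + 2u + 9v^{2} + 17v + 1, LT = u^{2}.
h_2 = u^{2} - 6u - 3v^{2} - 11v + 1, LT = u^{2}.

S(h_1,h_2): lcm = u^{2}. S = -\tfrac{8}{3}uv + \tfrac{16}{3}u + \tfrac{16}{3}v - \tfrac{4}{3}.
  leading term uv: no divisor's leading term divides it; move -\tfrac{8}{3}uv to the remainder.
  leading term u: no divisor's leading term divides it; move \tfrac{16}{3}u to the remainder.
  leading term v: no divisor's leading term divides it; move \tfrac{16}{3}v to the remainder.
  leading term 1: no divisor's leading term divides it; move -\tfrac{4}{3} to the remainder.
  remainder -\tfrac{8}{3}uv + \tfrac{16}{3}u + \tfrac{16}{3}v - \tfrac{4}{3} ≠ 0; add k_3 = -\tfrac{8}{3}uv + \tfrac{16}{3}u + \tfrac{16}{3}v - \tfrac{4}{3} to the basis.

S(h_1,k_3): lcm = u^{2}v. S = 2u^{2} - \tfrac{8}{3}uv^{2} + \tfrac{4}{3}uv - \tfrac{1}{2}u - 3v^{3} - \tfrac{17}{3}v^{2} - \tfrac{1}{3}v.
  leading term u^{2}: subtract (-\tfrac{2}{3})·h_1 from 2u^{2} - \tfrac{8}{3}uv^{2} + \tfrac{4}{3}uv - \tfrac{1}{2}u - 3v^{3} - \tfrac{17}{3}v^{2} - \tfrac{1}{3}v → -\tfrac{8}{3}uv^{2} + \tfrac{20}{3}uv + \tfrac{5}{6}u - 3v^{3} + \tfrac{1}{3}v^{2} + 11v + \tfrac{2}{3}
  leading term uv^{2}: subtract (v)·k_3 from -\tfrac{8}{3}uv^{2} + \tfrac{20}{3}uv + \tfrac{5}{6}u - 3v^{3} + \tfrac{1}{3}v^{2} + 11v + \tfrac{2}{3} → \tfrac{4}{3}uv + \tfrac{5}{6}u - 3v^{3} - 5v^{2} + \tfrac{37}{3}v + \tfrac{2}{3}
  leading term uv: subtract (-\tfrac{1}{2})·k_3 from \tfrac{4}{3}uv + \tfrac{5}{6}u - 3v^{3} - 5v^{2} + \tfrac{37}{3}v + \tfrac{2}{3} → \tfrac{7}{2}u - 3v^{3} - 5v^{2} + 15v
  leading term u: no divisor's leading term divides it; move \tfrac{7}{2}u to the remainder.
  leading term v^{3}: no divisor's leading term divides it; move -3v^{3} to the remainder.
  leading term v^{2}: no divisor's leading term divides it; move -5v^{2} to the remainder.
  leading term v: no divisor's leading term divides it; move 15v to the remainder.
  remainder \tfrac{7}{2}u - 3v^{3} - 5v^{2} + 15v ≠ 0; add k_4 = \tfrac{7}{2}u - 3v^{3} - 5v^{2} + 15v to the basis.

S(k_3,k_4): lcm = uv. S = -2u + \tfrac{6}{7}v^{4} + \tfrac{10}{7}v^{3} - \tfrac{30}{7}v^{2} - 2v + \tfrac{1}{2}.
  leading term u: subtract (-\tfrac{4}{7})·k_4 from -2u + \tfrac{6}{7}v^{4} + \tfrac{10}{7}v^{3} - \tfrac{30}{7}v^{2} - 2v + \tfrac{1}{2} → \tfrac{6}{7}v^{4} - \tfrac{2}{7}v^{3} - \tfrac{50}{7}v^{2} + \tfrac{46}{7}v + \tfrac{1}{2}
  leading term v^{4}: no divisor's leading term divides it; move \tfrac{6}{7}v^{4} to the remainder.
  leading term v^{3}: no divisor's leading term divides it; move -\tfrac{2}{7}v^{3} to the remainder.
  leading term v^{2}: no divisor's leading term divides it; move -\tfrac{50}{7}v^{2} to the remainder.
  leading term v: no divisor's leading term divides it; move \tfrac{46}{7}v to the remainder.
  leading term 1: no divisor's leading term divides it; move \tfrac{1}{2} to the remainder.
  remainder \tfrac{6}{7}v^{4} - \tfrac{2}{7}v^{3} - \tfrac{50}{7}v^{2} + \tfrac{46}{7}v + \tfrac{1}{2} ≠ 0; add k_5 = \tfrac{6}{7}v^{4} - \tfrac{2}{7}v^{3} - \tfrac{50}{7}v^{2} + \tfrac{46}{7}v + \tfrac{1}{2} to the basis.

The other S-polynomials (S(h_2,k_3), S(h_1,k_4), S(h_2,k_4), S(h_1,k_5), S(h_2,k_5), S(k_3,k_5), S(k_4,k_5)) all reduce to 0 modulo the current basis, so we have a Gröbner basis.
Inter-reduce: drop elements whose leading term is divisible by another's, tail-reduce, and make monic.
Reduced Gröbner basis: {u - \tfrac{6}{7}v^{3} - \tfrac{10}{7}v^{2} + \tfrac{30}{7}v, v^{4} - \tfrac{1}{3}v^{3} - \tfrac{25}{3}v^{2} + \tfrac{23}{3}v + \tfrac{7}{12}}.

The bases are distinct; the ideals are different.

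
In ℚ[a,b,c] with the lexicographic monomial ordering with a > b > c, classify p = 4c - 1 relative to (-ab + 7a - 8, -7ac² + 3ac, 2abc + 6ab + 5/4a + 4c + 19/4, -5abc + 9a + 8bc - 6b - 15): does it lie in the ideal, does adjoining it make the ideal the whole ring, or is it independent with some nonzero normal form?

First compute the reduced Gröbner basis of I by Buchberger's algorithm.
f_1 = -ab + 7a - 8, LT = ab.
f_2 = -7ac² + 3ac, LT = ac².
f_3 = 2abc + 6ab + 5/4a + 4c + 19/4, LT = abc.
f_4 = -5abc + 9a + 8bc - 6b - 15, LT = abc.

S(f_1,f_2): lcm = abc². S = 3/7abc - 7ac² + 8c².
  reduce S modulo (f_1, f_2, f_3, f_4):
  remainder 8c² - 24/7c ≠ 0; add h_5 = 8c² - 24/7c to the basis.

S(f_1,f_3): lcm = abc. S = -3ab - 7ac - ⅝a + 6c - 19/8.
  reduce S modulo (f_1, f_2, f_3, f_4, h_5):
  remainder -7ac - 173/8a + 6c + 173/8 ≠ 0; add h_6 = -7ac - 173/8a + 6c + 173/8 to the basis.

S(f_1,f_4): lcm = abc. S = -7ac + 9/5a + 8/5bc - 6/5b + 8c - 3.
  reduce S modulo (f_1, f_2, f_3, f_4, h_5, h_6):
  remainder 937/40a + 8/5bc - 6/5b + 2c - 197/8 ≠ 0; add h_7 = 937/40a + 8/5bc - 6/5b + 2c - 197/8 to the basis.

S(f_2,f_3): lcm = abc². S = -24/7abc - ⅝ac - 2c² - 19/8c.
  reduce S modulo (f_1, f_2, f_3, f_4, h_5, h_6, h_7):
  remainder -34081/6559bc + 102243/26236b - 178709/52472c + 102243/26236 ≠ 0; add h_8 = -34081/6559bc + 102243/26236b - 178709/52472c + 102243/26236 to the basis.

S(f_2,f_4): lcm = abc². S = -3/7abc + 9/5ac + 8/5bc² - 6/5bc - 3c.
  reduce S modulo (f_1, f_2, f_3, f_4, h_5, h_6, h_7, h_8):
  remainder -27/70b - 1629/3940c - 27/70 ≠ 0; add h_9 = -27/70b - 1629/3940c - 27/70 to the basis.

S(f_1,h_6): lcm = abc. S = -173/56ab - 7ac + 6/7bc + 173/56b + 8c.
  reduce S modulo (f_1, f_2, f_3, f_4, h_5, h_6, h_7, h_8, h_9):
  remainder -169607/66192c ≠ 0; add h_10 = -169607/66192c to the basis.

The other S-polynomials (S(f_3,f_4), S(f_1,h_5), S(f_2,h_5), S(f_3,h_5), S(f_4,h_5), S(f_2,h_6), S(f_3,h_6), S(f_4,h_6), S(h_5,h_6), S(f_1,h_7), S(f_2,h_7), S(f_3,h_7), S(f_4,h_7), S(h_5,h_7), S(h_6,h_7), S(f_1,h_8), S(f_2,h_8), S(f_3,h_8), S(f_4,h_8), S(h_5,h_8), S(h_6,h_8), S(h_7,h_8), S(f_1,h_9), S(f_2,h_9), S(f_3,h_9), S(f_4,h_9), S(h_5,h_9), S(h_6,h_9), S(h_7,h_9), S(h_8,h_9), S(f_1,h_10), S(f_2,h_10), S(f_3,h_10), S(f_4,h_10), S(h_5,h_10), S(h_6,h_10), S(h_7,h_10), S(h_8,h_10), S(h_9,h_10)) all reduce to 0 modulo the current basis, so we have a Gröbner basis.
Inter-reduce: drop elements whose leading term is divisible by another's, tail-reduce, and make monic.
Reduced Gröbner basis: {a - 1, b + 1, c}.
Label its elements g_1 = a - 1, g_2 = b + 1, g_3 = c.

Reduce p = 4c - 1 modulo G:
  leading term c: subtract (4)·g_3 from 4c - 1 → -1
  leading term 1: no divisor's leading term divides it; move -1 to the remainder.
  normal form = -1.
The normal form is nonzero, so p ∉ I. Since p minus its normal form lies in I, I + (p) = I + (r) where r = -1; decide whether this ideal is the whole ring.
Here r = -1 is a nonzero constant, hence a unit: 1 ∈ I + (p), the Gröbner basis of I + (p) is {1}, and the enlarged system has no common solution — adjoining p is inconsistent.

Adjoining 4c - 1 makes the ideal the whole ring: the system is inconsistent.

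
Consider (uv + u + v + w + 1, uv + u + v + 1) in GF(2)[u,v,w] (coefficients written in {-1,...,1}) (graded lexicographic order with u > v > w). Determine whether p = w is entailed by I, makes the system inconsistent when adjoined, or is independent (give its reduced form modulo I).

w lies in I (it reduces to 0).

First compute the reduced Gröbner basis of I by Buchberger's algorithm.
f_1 = uv + u + v + w + 1, LT = uv.
f_2 = uv + u + v + 1, LT = uv.

S(f_1,f_2): lcm = uv. S = w.
  leading term w: no divisor's leading term divides it; move w to the remainder.
  remainder w ≠ 0; add h_3 = w to the basis.

The other S-polynomials (S(f_1,h_3), S(f_2,h_3)) all reduce to 0 modulo the current basis, so we have a Gröbner basis.
Inter-reduce: drop elements whose leading term is divisible by another's, tail-reduce, and make monic.
Reduced Gröbner basis: {uv + u + v + 1, w}.
Label its elements g_1 = uv + u + v + 1, g_2 = w.

Reduce p = w modulo G:
  leading term w: subtract (1)·g_2 from w → 0
  normal form = 0.
Since the normal form is 0, p ∈ I.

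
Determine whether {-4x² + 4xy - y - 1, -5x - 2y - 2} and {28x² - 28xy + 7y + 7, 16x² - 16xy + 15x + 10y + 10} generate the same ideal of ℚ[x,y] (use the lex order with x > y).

Yes, the ideals are equal.

Two ideals are equal iff their reduced Gröbner bases coincide (the reduced basis is unique for a fixed ordering).
Buchberger on the first generating set:
f_1 = -4x² + 4xy - y - 1, LT = x².
f_2 = -5x - 2y - 2, LT = x.

S(f_1,f_2): lcm = x². S = -7/5xy - ⅖x + ¼y + ¼.
  leading term xy: subtract (7/25y)·f_2 from -7/5xy - ⅖x + ¼y + ¼ → -⅖x + 14/25y² + 81/100y + ¼
  leading term x: subtract (2/25)·f_2 from -⅖x + 14/25y² + 81/100y + ¼ → 14/25y² + 97/100y + 41/100
  leading term y²: no divisor's leading term divides it; move 14/25y² to the remainder.
  leading term y: no divisor's leading term divides it; move 97/100y to the remainder.
  leading term 1: no divisor's leading term divides it; move 41/100 to the remainder.
  remainder 14/25y² + 97/100y + 41/100 ≠ 0; add g_3 = 14/25y² + 97/100y + 41/100 to the basis.

The other S-polynomials (S(f_1,g_3), S(f_2,g_3)) all reduce to 0 modulo the current basis, so we have a Gröbner basis.
Inter-reduce: drop elements whose leading term is divisible by another's, tail-reduce, and make monic.
Reduced Gröbner basis: {x + ⅖y + ⅖, y² + 97/56y + 41/56}.

Buchberger on the second generating set:
h_1 = 28x² - 28xy + 7y + 7, LT = x².
h_2 = 16x² - 16xy + 15x + 10y + 10, LT = x².

S(h_1,h_2): lcm = x². S = -15/16x - ⅜y - ⅜.
  leading term x: no divisor's leading term divides it; move -15/16x to the remainder.
  leading term y: no divisor's leading term divides it; move -⅜y to the remainder.
  leading term 1: no divisor's leading term divides it; move -⅜ to the remainder.
  remainder -15/16x - ⅜y - ⅜ ≠ 0; add k_3 = -15/16x - ⅜y - ⅜ to the basis.

S(h_1,k_3): lcm = x². S = -7/5xy - ⅖x + ¼y + ¼.
  leading term xy: subtract (112/75y)·k_3 from -7/5xy - ⅖x + ¼y + ¼ → -⅖x + 14/25y² + 81/100y + ¼
  leading term x: subtract (32/75)·k_3 from -⅖x + 14/25y² + 81/100y + ¼ → 14/25y² + 97/100y + 41/100
  leading term y²: no divisor's leading term divides it; move 14/25y² to the remainder.
  leading term y: no divisor's leading term divides it; move 97/100y to the remainder.
  leading term 1: no divisor's leading term divides it; move 41/100 to the remainder.
  remainder 14/25y² + 97/100y + 41/100 ≠ 0; add k_4 = 14/25y² + 97/100y + 41/100 to the basis.

The other S-polynomials (S(h_2,k_3), S(h_1,k_4), S(h_2,k_4), S(k_3,k_4)) all reduce to 0 modulo the current basis, so we have a Gröbner basis.
Inter-reduce: drop elements whose leading term is divisible by another's, tail-reduce, and make monic.
Reduced Gröbner basis: {x + ⅖y + ⅖, y² + 97/56y + 41/56}.

Same reduced basis, so the two generating sets span the same ideal.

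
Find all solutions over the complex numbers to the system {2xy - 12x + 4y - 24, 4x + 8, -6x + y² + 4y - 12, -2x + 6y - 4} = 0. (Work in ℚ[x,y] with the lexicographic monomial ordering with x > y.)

Compute a lex Gröbner basis by Buchberger's algorithm.
f_1 = 2xy - 12x + 4y - 24, LT = xy.
f_2 = 4x + 8, LT = x.
f_3 = -6x + y² + 4y - 12, LT = x.
f_4 = -2x + 6y - 4, LT = x.

S(f_1,f_3): lcm = xy. S = -6x + ⅙y³ + ⅔y² - 12.
  leading term x: subtract (-3/2)·f_2 from -6x + ⅙y³ + ⅔y² - 12 → ⅙y³ + ⅔y²
  leading term y³: no divisor's leading term divides it; move ⅙y³ to the remainder.
  leading term y²: no divisor's leading term divides it; move ⅔y² to the remainder.
  remainder ⅙y³ + ⅔y² ≠ 0; add h_5 = ⅙y³ + ⅔y² to the basis.

S(f_1,f_4): lcm = xy. S = -6x + 3y² - 12.
  leading term x: subtract (-3/2)·f_2 from -6x + 3y² - 12 → 3y²
  leading term y²: no divisor's leading term divides it; move 3y² to the remainder.
  remainder 3y² ≠ 0; add h_6 = 3y² to the basis.

S(f_2,f_3): lcm = x. S = ⅙y² + ⅔y.
  leading term y²: subtract (1/18)·h_6 from ⅙y² + ⅔y → ⅔y
  leading term y: no divisor's leading term divides it; move ⅔y to the remainder.
  remainder ⅔y ≠ 0; add h_7 = ⅔y to the basis.

The other S-polynomials (S(f_1,f_2), S(f_2,f_4), S(f_3,f_4), S(f_1,h_5), S(f_2,h_5), S(f_3,h_5), S(f_4,h_5), S(f_1,h_6), S(f_2,h_6), S(f_3,h_6), S(f_4,h_6), S(h_5,h_6), S(f_1,h_7), S(f_2,h_7), S(f_3,h_7), S(f_4,h_7), S(h_5,h_7), S(h_6,h_7)) all reduce to 0 modulo the current basis, so we have a Gröbner basis.
Inter-reduce: drop elements whose leading term is divisible by another's, tail-reduce, and make monic.
Reduced Gröbner basis: {x + 2, y}.

The lex basis is triangular: the last element involves only y. Solving y = 0 gives y ∈ {0}; substituting each value into the earlier elements determines the remaining variables.
  y = 0: the earlier basis element becomes x + 2 = 0, giving x = -2 — point (-2, 0).
Check: every point annihilates each of the original generators.

{(-2, 0)}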